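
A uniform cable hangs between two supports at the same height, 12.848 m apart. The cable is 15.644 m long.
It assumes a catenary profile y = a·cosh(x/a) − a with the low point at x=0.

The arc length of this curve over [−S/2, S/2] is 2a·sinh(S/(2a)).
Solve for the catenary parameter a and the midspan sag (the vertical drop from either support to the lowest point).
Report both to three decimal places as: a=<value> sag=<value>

a=5.797 sag=3.939

seed: a₀ = √(S³/(24(L−S))) = √(12.848³/(24·2.796)) = 5.621848
iter 1: u=1.142685  f(a)=+1.883e-01  f'(a)=-1.131e+00  a ← 5.621848 − (+1.883e-01/-1.131e+00) = 5.788388
iter 2: u=1.109808  f(a)=+8.692e-03  f'(a)=-1.029e+00  a ← 5.788388 − (+8.692e-03/-1.029e+00) = 5.796839
iter 3: u=1.108190  f(a)=+2.050e-05  f'(a)=-1.024e+00  a ← 5.796839 − (+2.050e-05/-1.024e+00) = 5.796859
iter 4: u=1.108186  f(a)=+1.147e-10  f'(a)=-1.024e+00  a ← 5.796859 − (+1.147e-10/-1.024e+00) = 5.796859
iter 5: u=1.108186  f(a)=+0.000e+00  f'(a)=-1.024e+00  a ← 5.796859 − (+0.000e+00/-1.024e+00) = 5.796859
converged: |Δa| < 1e-12 after 5 iterations
sag = a·(cosh(S/(2a)) − 1) = 5.796859·(cosh(1.108186) − 1) = 3.939016
T_max/T_min = cosh(S/(2a)) = 1.679509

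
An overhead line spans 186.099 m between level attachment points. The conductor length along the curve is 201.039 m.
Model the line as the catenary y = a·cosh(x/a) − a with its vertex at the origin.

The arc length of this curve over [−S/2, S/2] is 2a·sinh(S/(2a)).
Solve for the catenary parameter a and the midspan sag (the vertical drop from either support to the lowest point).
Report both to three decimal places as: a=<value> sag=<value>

seed: a₀ = √(S³/(24(L−S))) = √(186.099³/(24·14.940)) = 134.071090
iter 1: u=0.694031  f(a)=+3.640e-01  f'(a)=-2.338e-01  a ← 134.071090 − (+3.640e-01/-2.338e-01) = 135.627920
iter 2: u=0.686064  f(a)=+6.437e-03  f'(a)=-2.256e-01  a ← 135.627920 − (+6.437e-03/-2.256e-01) = 135.656454
iter 3: u=0.685920  f(a)=+2.094e-06  f'(a)=-2.254e-01  a ← 135.656454 − (+2.094e-06/-2.254e-01) = 135.656463
iter 4: u=0.685920  f(a)=+2.274e-13  f'(a)=-2.254e-01  a ← 135.656463 − (+2.274e-13/-2.254e-01) = 135.656463
converged: |Δa| < 1e-12 after 4 iterations
sag = a·(cosh(S/(2a)) − 1) = 135.656463·(cosh(0.685920) − 1) = 33.183241
T_max/T_min = cosh(S/(2a)) = 1.244612

a=135.656 sag=33.183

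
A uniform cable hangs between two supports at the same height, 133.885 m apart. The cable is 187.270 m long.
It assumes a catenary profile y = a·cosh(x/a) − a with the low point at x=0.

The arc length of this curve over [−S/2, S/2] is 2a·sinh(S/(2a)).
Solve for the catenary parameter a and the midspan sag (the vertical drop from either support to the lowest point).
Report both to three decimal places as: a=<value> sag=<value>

a=45.662 sag=58.513

seed: a₀ = √(S³/(24(L−S))) = √(133.885³/(24·53.385)) = 43.279540
iter 1: u=1.546747  f(a)=+6.762e+00  f'(a)=-3.110e+00  a ← 43.279540 − (+6.762e+00/-3.110e+00) = 45.453905
iter 2: u=1.472756  f(a)=+5.430e-01  f'(a)=-2.629e+00  a ← 45.453905 − (+5.430e-01/-2.629e+00) = 45.660466
iter 3: u=1.466093  f(a)=+4.177e-03  f'(a)=-2.588e+00  a ← 45.660466 − (+4.177e-03/-2.588e+00) = 45.662080
iter 4: u=1.466041  f(a)=+2.514e-07  f'(a)=-2.588e+00  a ← 45.662080 − (+2.514e-07/-2.588e+00) = 45.662080
iter 5: u=1.466041  f(a)=-2.842e-14  f'(a)=-2.588e+00  a ← 45.662080 − (-2.842e-14/-2.588e+00) = 45.662080
converged: |Δa| < 1e-12 after 5 iterations
sag = a·(cosh(S/(2a)) − 1) = 45.662080·(cosh(1.466041) − 1) = 58.513439
T_max/T_min = cosh(S/(2a)) = 2.281445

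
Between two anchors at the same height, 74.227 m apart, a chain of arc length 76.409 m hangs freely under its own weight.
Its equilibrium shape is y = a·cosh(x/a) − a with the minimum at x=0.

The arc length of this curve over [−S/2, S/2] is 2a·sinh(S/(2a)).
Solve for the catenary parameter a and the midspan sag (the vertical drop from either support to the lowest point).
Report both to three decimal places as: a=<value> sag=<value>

seed: a₀ = √(S³/(24(L−S))) = √(74.227³/(24·2.182)) = 88.371020
iter 1: u=0.419974  f(a)=+1.932e-02  f'(a)=-5.026e-02  a ← 88.371020 − (+1.932e-02/-5.026e-02) = 88.755504
iter 2: u=0.418154  f(a)=+1.268e-04  f'(a)=-4.960e-02  a ← 88.755504 − (+1.268e-04/-4.960e-02) = 88.758061
iter 3: u=0.418142  f(a)=+5.545e-09  f'(a)=-4.960e-02  a ← 88.758061 − (+5.545e-09/-4.960e-02) = 88.758061
iter 4: u=0.418142  f(a)=+0.000e+00  f'(a)=-4.960e-02  a ← 88.758061 − (+0.000e+00/-4.960e-02) = 88.758061
converged: |Δa| < 1e-12 after 4 iterations
sag = a·(cosh(S/(2a)) − 1) = 88.758061·(cosh(0.418142) − 1) = 7.873079
T_max/T_min = cosh(S/(2a)) = 1.088703

a=88.758 sag=7.873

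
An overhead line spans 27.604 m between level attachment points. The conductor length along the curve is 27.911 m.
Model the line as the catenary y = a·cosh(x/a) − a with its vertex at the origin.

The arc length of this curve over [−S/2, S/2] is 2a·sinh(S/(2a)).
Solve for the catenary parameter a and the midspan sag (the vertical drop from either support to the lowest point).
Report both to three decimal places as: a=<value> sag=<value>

a=53.519 sag=1.790

seed: a₀ = √(S³/(24(L−S))) = √(27.604³/(24·0.307)) = 53.429760
iter 1: u=0.258320  f(a)=+1.026e-03  f'(a)=-1.157e-02  a ← 53.429760 − (+1.026e-03/-1.157e-02) = 53.518442
iter 2: u=0.257892  f(a)=+2.560e-06  f'(a)=-1.151e-02  a ← 53.518442 − (+2.560e-06/-1.151e-02) = 53.518664
iter 3: u=0.257891  f(a)=+1.603e-11  f'(a)=-1.151e-02  a ← 53.518664 − (+1.603e-11/-1.151e-02) = 53.518664
iter 4: u=0.257891  f(a)=-7.105e-15  f'(a)=-1.151e-02  a ← 53.518664 − (-7.105e-15/-1.151e-02) = 53.518664
converged: |Δa| < 1e-12 after 4 iterations
sag = a·(cosh(S/(2a)) − 1) = 53.518664·(cosh(0.257891) − 1) = 1.789594
T_max/T_min = cosh(S/(2a)) = 1.033439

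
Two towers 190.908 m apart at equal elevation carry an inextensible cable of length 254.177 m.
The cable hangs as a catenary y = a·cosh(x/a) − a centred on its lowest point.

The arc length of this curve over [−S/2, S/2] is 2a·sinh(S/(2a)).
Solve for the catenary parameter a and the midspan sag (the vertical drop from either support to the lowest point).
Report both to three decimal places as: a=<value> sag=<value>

seed: a₀ = √(S³/(24(L−S))) = √(190.908³/(24·63.269)) = 67.691648
iter 1: u=1.410130  f(a)=+6.597e+00  f'(a)=-2.268e+00  a ← 67.691648 − (+6.597e+00/-2.268e+00) = 70.599650
iter 2: u=1.352046  f(a)=+4.489e-01  f'(a)=-1.969e+00  a ← 70.599650 − (+4.489e-01/-1.969e+00) = 70.827601
iter 3: u=1.347695  f(a)=+2.414e-03  f'(a)=-1.948e+00  a ← 70.827601 − (+2.414e-03/-1.948e+00) = 70.828840
iter 4: u=1.347671  f(a)=+7.067e-08  f'(a)=-1.948e+00  a ← 70.828840 − (+7.067e-08/-1.948e+00) = 70.828841
iter 5: u=1.347671  f(a)=-2.842e-14  f'(a)=-1.948e+00  a ← 70.828841 − (-2.842e-14/-1.948e+00) = 70.828841
converged: |Δa| < 1e-12 after 5 iterations
sag = a·(cosh(S/(2a)) − 1) = 70.828841·(cosh(1.347671) − 1) = 74.664154
T_max/T_min = cosh(S/(2a)) = 2.054149

a=70.829 sag=74.664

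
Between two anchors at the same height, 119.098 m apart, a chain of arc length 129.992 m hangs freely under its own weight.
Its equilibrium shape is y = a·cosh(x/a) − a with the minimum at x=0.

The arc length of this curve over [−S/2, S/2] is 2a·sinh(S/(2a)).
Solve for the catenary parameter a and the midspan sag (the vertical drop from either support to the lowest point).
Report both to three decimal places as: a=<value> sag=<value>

a=81.462 sag=22.752

seed: a₀ = √(S³/(24(L−S))) = √(119.098³/(24·10.894)) = 80.381739
iter 1: u=0.740827  f(a)=+3.029e-01  f'(a)=-2.862e-01  a ← 80.381739 − (+3.029e-01/-2.862e-01) = 81.439923
iter 2: u=0.731202  f(a)=+6.085e-03  f'(a)=-2.748e-01  a ← 81.439923 − (+6.085e-03/-2.748e-01) = 81.462064
iter 3: u=0.731003  f(a)=+2.567e-06  f'(a)=-2.746e-01  a ← 81.462064 − (+2.567e-06/-2.746e-01) = 81.462073
iter 4: u=0.731003  f(a)=+4.547e-13  f'(a)=-2.746e-01  a ← 81.462073 − (+4.547e-13/-2.746e-01) = 81.462073
converged: |Δa| < 1e-12 after 4 iterations
sag = a·(cosh(S/(2a)) − 1) = 81.462073·(cosh(0.731003) − 1) = 22.751887
T_max/T_min = cosh(S/(2a)) = 1.279294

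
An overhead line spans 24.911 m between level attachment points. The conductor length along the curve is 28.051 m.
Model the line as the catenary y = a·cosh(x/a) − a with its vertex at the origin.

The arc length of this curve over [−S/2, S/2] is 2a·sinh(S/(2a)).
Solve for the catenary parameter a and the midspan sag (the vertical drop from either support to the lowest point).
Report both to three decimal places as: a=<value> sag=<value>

a=14.586 sag=5.649

seed: a₀ = √(S³/(24(L−S))) = √(24.911³/(24·3.140)) = 14.322416
iter 1: u=0.869651  f(a)=+1.209e-01  f'(a)=-4.725e-01  a ← 14.322416 − (+1.209e-01/-4.725e-01) = 14.578263
iter 2: u=0.854388  f(a)=+3.316e-03  f'(a)=-4.469e-01  a ← 14.578263 − (+3.316e-03/-4.469e-01) = 14.585681
iter 3: u=0.853954  f(a)=+2.650e-06  f'(a)=-4.462e-01  a ← 14.585681 − (+2.650e-06/-4.462e-01) = 14.585687
iter 4: u=0.853954  f(a)=+1.695e-12  f'(a)=-4.462e-01  a ← 14.585687 − (+1.695e-12/-4.462e-01) = 14.585687
converged: |Δa| < 1e-12 after 4 iterations
sag = a·(cosh(S/(2a)) − 1) = 14.585687·(cosh(0.853954) − 1) = 5.649355
T_max/T_min = cosh(S/(2a)) = 1.387322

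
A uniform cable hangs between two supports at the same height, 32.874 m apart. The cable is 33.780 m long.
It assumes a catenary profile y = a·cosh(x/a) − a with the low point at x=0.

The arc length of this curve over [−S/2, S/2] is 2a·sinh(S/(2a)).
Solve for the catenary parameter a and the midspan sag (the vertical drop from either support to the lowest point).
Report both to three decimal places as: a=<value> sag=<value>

a=40.587 sag=3.374

seed: a₀ = √(S³/(24(L−S))) = √(32.874³/(24·0.906)) = 40.421191
iter 1: u=0.406643  f(a)=+7.520e-03  f'(a)=-4.557e-02  a ← 40.421191 − (+7.520e-03/-4.557e-02) = 40.586205
iter 2: u=0.404990  f(a)=+4.630e-05  f'(a)=-4.501e-02  a ← 40.586205 − (+4.630e-05/-4.501e-02) = 40.587234
iter 3: u=0.404980  f(a)=+1.779e-09  f'(a)=-4.501e-02  a ← 40.587234 − (+1.779e-09/-4.501e-02) = 40.587234
iter 4: u=0.404980  f(a)=+0.000e+00  f'(a)=-4.501e-02  a ← 40.587234 − (+0.000e+00/-4.501e-02) = 40.587234
converged: |Δa| < 1e-12 after 4 iterations
sag = a·(cosh(S/(2a)) − 1) = 40.587234·(cosh(0.404980) − 1) = 3.374063
T_max/T_min = cosh(S/(2a)) = 1.083131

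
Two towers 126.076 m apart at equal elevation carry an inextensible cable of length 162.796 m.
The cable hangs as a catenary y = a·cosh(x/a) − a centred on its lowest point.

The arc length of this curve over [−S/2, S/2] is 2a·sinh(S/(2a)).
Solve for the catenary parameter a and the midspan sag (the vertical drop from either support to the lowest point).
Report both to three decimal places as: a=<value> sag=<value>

seed: a₀ = √(S³/(24(L−S))) = √(126.076³/(24·36.720)) = 47.686086
iter 1: u=1.321937  f(a)=+3.345e+00  f'(a)=-1.827e+00  a ← 47.686086 − (+3.345e+00/-1.827e+00) = 49.517529
iter 2: u=1.273044  f(a)=+2.024e-01  f'(a)=-1.612e+00  a ← 49.517529 − (+2.024e-01/-1.612e+00) = 49.643099
iter 3: u=1.269824  f(a)=+8.462e-04  f'(a)=-1.598e+00  a ← 49.643099 − (+8.462e-04/-1.598e+00) = 49.643629
iter 4: u=1.269810  f(a)=+1.493e-08  f'(a)=-1.598e+00  a ← 49.643629 − (+1.493e-08/-1.598e+00) = 49.643629
iter 5: u=1.269810  f(a)=+2.842e-14  f'(a)=-1.598e+00  a ← 49.643629 − (+2.842e-14/-1.598e+00) = 49.643629
converged: |Δa| < 1e-12 after 5 iterations
sag = a·(cosh(S/(2a)) − 1) = 49.643629·(cosh(1.269810) − 1) = 45.698514
T_max/T_min = cosh(S/(2a)) = 1.920531

a=49.644 sag=45.699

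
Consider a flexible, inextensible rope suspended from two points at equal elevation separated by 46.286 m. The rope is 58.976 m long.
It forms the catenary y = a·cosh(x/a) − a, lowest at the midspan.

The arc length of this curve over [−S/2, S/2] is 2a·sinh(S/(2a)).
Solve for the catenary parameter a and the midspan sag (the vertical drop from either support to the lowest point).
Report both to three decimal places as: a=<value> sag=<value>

a=18.744 sag=16.197

seed: a₀ = √(S³/(24(L−S))) = √(46.286³/(24·12.690)) = 18.044217
iter 1: u=1.282572  f(a)=+1.086e+00  f'(a)=-1.652e+00  a ← 18.044217 − (+1.086e+00/-1.652e+00) = 18.701370
iter 2: u=1.237503  f(a)=+6.212e-02  f'(a)=-1.468e+00  a ← 18.701370 − (+6.212e-02/-1.468e+00) = 18.743694
iter 3: u=1.234709  f(a)=+2.308e-04  f'(a)=-1.457e+00  a ← 18.743694 − (+2.308e-04/-1.457e+00) = 18.743852
iter 4: u=1.234698  f(a)=+3.210e-09  f'(a)=-1.457e+00  a ← 18.743852 − (+3.210e-09/-1.457e+00) = 18.743852
iter 5: u=1.234698  f(a)=-1.421e-14  f'(a)=-1.457e+00  a ← 18.743852 − (-1.421e-14/-1.457e+00) = 18.743852
converged: |Δa| < 1e-12 after 5 iterations
sag = a·(cosh(S/(2a)) − 1) = 18.743852·(cosh(1.234698) − 1) = 16.197157
T_max/T_min = cosh(S/(2a)) = 1.864132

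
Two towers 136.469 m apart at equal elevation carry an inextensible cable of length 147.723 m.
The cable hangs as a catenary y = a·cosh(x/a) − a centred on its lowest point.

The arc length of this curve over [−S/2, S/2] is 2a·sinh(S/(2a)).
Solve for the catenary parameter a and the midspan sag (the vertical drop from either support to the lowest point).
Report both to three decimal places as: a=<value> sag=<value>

seed: a₀ = √(S³/(24(L−S))) = √(136.469³/(24·11.254)) = 97.004513
iter 1: u=0.703416  f(a)=+2.817e-01  f'(a)=-2.437e-01  a ← 97.004513 − (+2.817e-01/-2.437e-01) = 98.160461
iter 2: u=0.695132  f(a)=+5.115e-03  f'(a)=-2.349e-01  a ← 98.160461 − (+5.115e-03/-2.349e-01) = 98.182232
iter 3: u=0.694978  f(a)=+1.755e-06  f'(a)=-2.348e-01  a ← 98.182232 − (+1.755e-06/-2.348e-01) = 98.182240
iter 4: u=0.694978  f(a)=+2.274e-13  f'(a)=-2.348e-01  a ← 98.182240 − (+2.274e-13/-2.348e-01) = 98.182240
converged: |Δa| < 1e-12 after 4 iterations
sag = a·(cosh(S/(2a)) − 1) = 98.182240·(cosh(0.694978) − 1) = 24.680584
T_max/T_min = cosh(S/(2a)) = 1.251375

a=98.182 sag=24.681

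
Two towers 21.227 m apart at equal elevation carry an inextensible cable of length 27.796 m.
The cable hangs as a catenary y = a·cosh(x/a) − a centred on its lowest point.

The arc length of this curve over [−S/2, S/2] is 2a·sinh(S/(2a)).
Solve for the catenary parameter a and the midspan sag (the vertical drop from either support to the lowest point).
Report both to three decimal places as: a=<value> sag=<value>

seed: a₀ = √(S³/(24(L−S))) = √(21.227³/(24·6.569)) = 7.788928
iter 1: u=1.362639  f(a)=+6.375e-01  f'(a)=-2.021e+00  a ← 7.788928 − (+6.375e-01/-2.021e+00) = 8.104311
iter 2: u=1.309612  f(a)=+4.077e-02  f'(a)=-1.770e+00  a ← 8.104311 − (+4.077e-02/-1.770e+00) = 8.127337
iter 3: u=1.305901  f(a)=+1.919e-04  f'(a)=-1.754e+00  a ← 8.127337 − (+1.919e-04/-1.754e+00) = 8.127447
iter 4: u=1.305884  f(a)=+4.295e-09  f'(a)=-1.754e+00  a ← 8.127447 − (+4.295e-09/-1.754e+00) = 8.127447
iter 5: u=1.305884  f(a)=+3.553e-15  f'(a)=-1.754e+00  a ← 8.127447 − (+3.553e-15/-1.754e+00) = 8.127447
converged: |Δa| < 1e-12 after 5 iterations
sag = a·(cosh(S/(2a)) − 1) = 8.127447·(cosh(1.305884) − 1) = 7.972547
T_max/T_min = cosh(S/(2a)) = 1.980941

a=8.127 sag=7.973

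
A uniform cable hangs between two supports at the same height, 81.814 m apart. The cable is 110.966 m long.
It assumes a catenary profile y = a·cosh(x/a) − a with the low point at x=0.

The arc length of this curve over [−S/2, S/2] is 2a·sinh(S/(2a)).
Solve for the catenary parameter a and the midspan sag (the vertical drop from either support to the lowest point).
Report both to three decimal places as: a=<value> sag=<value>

seed: a₀ = √(S³/(24(L−S))) = √(81.814³/(24·29.152)) = 27.977032
iter 1: u=1.462164  f(a)=+3.280e+00  f'(a)=-2.565e+00  a ← 27.977032 − (+3.280e+00/-2.565e+00) = 29.255685
iter 2: u=1.398258  f(a)=+2.382e-01  f'(a)=-2.205e+00  a ← 29.255685 − (+2.382e-01/-2.205e+00) = 29.363750
iter 3: u=1.393112  f(a)=+1.475e-03  f'(a)=-2.177e+00  a ← 29.363750 − (+1.475e-03/-2.177e+00) = 29.364427
iter 4: u=1.393080  f(a)=+5.730e-08  f'(a)=-2.177e+00  a ← 29.364427 − (+5.730e-08/-2.177e+00) = 29.364427
iter 5: u=1.393080  f(a)=+2.842e-14  f'(a)=-2.177e+00  a ← 29.364427 − (+2.842e-14/-2.177e+00) = 29.364427
converged: |Δa| < 1e-12 after 5 iterations
sag = a·(cosh(S/(2a)) − 1) = 29.364427·(cosh(1.393080) − 1) = 33.410033
T_max/T_min = cosh(S/(2a)) = 2.137772

a=29.364 sag=33.410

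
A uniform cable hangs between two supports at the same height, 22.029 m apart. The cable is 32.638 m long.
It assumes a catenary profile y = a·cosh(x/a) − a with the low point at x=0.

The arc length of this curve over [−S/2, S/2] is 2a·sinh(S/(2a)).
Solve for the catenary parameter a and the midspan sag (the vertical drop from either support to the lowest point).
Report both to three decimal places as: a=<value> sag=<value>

seed: a₀ = √(S³/(24(L−S))) = √(22.029³/(24·10.609)) = 6.479617
iter 1: u=1.699869  f(a)=+1.643e+00  f'(a)=-4.324e+00  a ← 6.479617 − (+1.643e+00/-4.324e+00) = 6.859503
iter 2: u=1.605729  f(a)=+1.555e-01  f'(a)=-3.541e+00  a ← 6.859503 − (+1.555e-01/-3.541e+00) = 6.903432
iter 3: u=1.595511  f(a)=+1.717e-03  f'(a)=-3.463e+00  a ← 6.903432 − (+1.717e-03/-3.463e+00) = 6.903928
iter 4: u=1.595396  f(a)=+2.142e-07  f'(a)=-3.462e+00  a ← 6.903928 − (+2.142e-07/-3.462e+00) = 6.903928
iter 5: u=1.595396  f(a)=+0.000e+00  f'(a)=-3.462e+00  a ← 6.903928 − (+0.000e+00/-3.462e+00) = 6.903928
converged: |Δa| < 1e-12 after 5 iterations
sag = a·(cosh(S/(2a)) − 1) = 6.903928·(cosh(1.595396) − 1) = 10.815383
T_max/T_min = cosh(S/(2a)) = 2.566555

a=6.904 sag=10.815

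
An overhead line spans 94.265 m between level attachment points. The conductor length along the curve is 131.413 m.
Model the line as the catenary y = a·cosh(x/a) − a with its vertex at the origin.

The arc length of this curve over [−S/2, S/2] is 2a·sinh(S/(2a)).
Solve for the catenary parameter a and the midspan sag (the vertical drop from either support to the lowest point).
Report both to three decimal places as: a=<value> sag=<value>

seed: a₀ = √(S³/(24(L−S))) = √(94.265³/(24·37.148)) = 30.651545
iter 1: u=1.537688  f(a)=+4.647e+00  f'(a)=-3.048e+00  a ← 30.651545 − (+4.647e+00/-3.048e+00) = 32.176465
iter 2: u=1.464813  f(a)=+3.693e-01  f'(a)=-2.581e+00  a ← 32.176465 − (+3.693e-01/-2.581e+00) = 32.319570
iter 3: u=1.458327  f(a)=+2.777e-03  f'(a)=-2.542e+00  a ← 32.319570 − (+2.777e-03/-2.542e+00) = 32.320663
iter 4: u=1.458278  f(a)=+1.597e-07  f'(a)=-2.542e+00  a ← 32.320663 − (+1.597e-07/-2.542e+00) = 32.320663
iter 5: u=1.458278  f(a)=+0.000e+00  f'(a)=-2.542e+00  a ← 32.320663 − (+0.000e+00/-2.542e+00) = 32.320663
converged: |Δa| < 1e-12 after 5 iterations
sag = a·(cosh(S/(2a)) − 1) = 32.320663·(cosh(1.458278) − 1) = 40.904807
T_max/T_min = cosh(S/(2a)) = 2.265593

a=32.321 sag=40.905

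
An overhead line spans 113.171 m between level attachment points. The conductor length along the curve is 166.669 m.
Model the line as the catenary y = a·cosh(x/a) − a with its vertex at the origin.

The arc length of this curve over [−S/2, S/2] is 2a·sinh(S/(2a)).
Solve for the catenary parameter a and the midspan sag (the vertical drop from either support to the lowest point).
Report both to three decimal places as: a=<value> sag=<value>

seed: a₀ = √(S³/(24(L−S))) = √(113.171³/(24·53.498)) = 33.599154
iter 1: u=1.684135  f(a)=+8.120e+00  f'(a)=-4.184e+00  a ← 33.599154 − (+8.120e+00/-4.184e+00) = 35.539783
iter 2: u=1.592173  f(a)=+7.566e-01  f'(a)=-3.438e+00  a ← 35.539783 − (+7.566e-01/-3.438e+00) = 35.759886
iter 3: u=1.582374  f(a)=+8.061e-03  f'(a)=-3.365e+00  a ← 35.759886 − (+8.061e-03/-3.365e+00) = 35.762282
iter 4: u=1.582268  f(a)=+9.364e-07  f'(a)=-3.364e+00  a ← 35.762282 − (+9.364e-07/-3.364e+00) = 35.762282
iter 5: u=1.582268  f(a)=+0.000e+00  f'(a)=-3.364e+00  a ← 35.762282 − (+0.000e+00/-3.364e+00) = 35.762282
converged: |Δa| < 1e-12 after 5 iterations
sag = a·(cosh(S/(2a)) − 1) = 35.762282·(cosh(1.582268) − 1) = 54.921673
T_max/T_min = cosh(S/(2a)) = 2.535743

a=35.762 sag=54.922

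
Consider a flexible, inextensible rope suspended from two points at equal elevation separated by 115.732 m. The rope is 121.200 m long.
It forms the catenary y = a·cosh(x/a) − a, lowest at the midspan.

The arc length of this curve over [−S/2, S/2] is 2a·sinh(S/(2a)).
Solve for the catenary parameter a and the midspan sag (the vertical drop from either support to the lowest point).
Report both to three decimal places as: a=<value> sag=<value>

seed: a₀ = √(S³/(24(L−S))) = √(115.732³/(24·5.468)) = 108.682674
iter 1: u=0.532431  f(a)=+7.803e-02  f'(a)=-1.035e-01  a ← 108.682674 − (+7.803e-02/-1.035e-01) = 109.436545
iter 2: u=0.528763  f(a)=+8.193e-04  f'(a)=-1.013e-01  a ← 109.436545 − (+8.193e-04/-1.013e-01) = 109.444630
iter 3: u=0.528724  f(a)=+9.246e-08  f'(a)=-1.013e-01  a ← 109.444630 − (+9.246e-08/-1.013e-01) = 109.444631
iter 4: u=0.528724  f(a)=+0.000e+00  f'(a)=-1.013e-01  a ← 109.444631 − (+0.000e+00/-1.013e-01) = 109.444631
converged: |Δa| < 1e-12 after 4 iterations
sag = a·(cosh(S/(2a)) − 1) = 109.444631·(cosh(0.528724) − 1) = 15.657276
T_max/T_min = cosh(S/(2a)) = 1.143061

a=109.445 sag=15.657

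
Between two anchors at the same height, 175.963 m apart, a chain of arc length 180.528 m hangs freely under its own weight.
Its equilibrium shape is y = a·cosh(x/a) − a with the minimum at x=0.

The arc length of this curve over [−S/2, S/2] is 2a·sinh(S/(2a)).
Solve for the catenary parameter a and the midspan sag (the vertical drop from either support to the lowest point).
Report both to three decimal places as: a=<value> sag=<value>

a=223.863 sag=17.513

seed: a₀ = √(S³/(24(L−S))) = √(175.963³/(24·4.565)) = 223.000596
iter 1: u=0.394535  f(a)=+3.566e-02  f'(a)=-4.158e-02  a ← 223.000596 − (+3.566e-02/-4.158e-02) = 223.858190
iter 2: u=0.393023  f(a)=+2.068e-04  f'(a)=-4.110e-02  a ← 223.858190 − (+2.068e-04/-4.110e-02) = 223.863221
iter 3: u=0.393015  f(a)=+7.041e-09  f'(a)=-4.110e-02  a ← 223.863221 − (+7.041e-09/-4.110e-02) = 223.863221
iter 4: u=0.393015  f(a)=+0.000e+00  f'(a)=-4.110e-02  a ← 223.863221 − (+0.000e+00/-4.110e-02) = 223.863221
converged: |Δa| < 1e-12 after 4 iterations
sag = a·(cosh(S/(2a)) − 1) = 223.863221·(cosh(0.393015) − 1) = 17.512692
T_max/T_min = cosh(S/(2a)) = 1.078229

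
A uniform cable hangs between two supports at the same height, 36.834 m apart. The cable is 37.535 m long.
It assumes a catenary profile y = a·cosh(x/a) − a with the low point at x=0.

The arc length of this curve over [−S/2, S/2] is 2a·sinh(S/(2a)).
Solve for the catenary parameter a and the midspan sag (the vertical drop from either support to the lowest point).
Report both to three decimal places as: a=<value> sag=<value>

seed: a₀ = √(S³/(24(L−S))) = √(36.834³/(24·0.701)) = 54.501530
iter 1: u=0.337917  f(a)=+4.013e-03  f'(a)=-2.602e-02  a ← 54.501530 − (+4.013e-03/-2.602e-02) = 54.655771
iter 2: u=0.336964  f(a)=+1.710e-05  f'(a)=-2.580e-02  a ← 54.655771 − (+1.710e-05/-2.580e-02) = 54.656434
iter 3: u=0.336959  f(a)=+3.134e-10  f'(a)=-2.580e-02  a ← 54.656434 − (+3.134e-10/-2.580e-02) = 54.656434
iter 4: u=0.336959  f(a)=+0.000e+00  f'(a)=-2.580e-02  a ← 54.656434 − (+0.000e+00/-2.580e-02) = 54.656434
converged: |Δa| < 1e-12 after 4 iterations
sag = a·(cosh(S/(2a)) − 1) = 54.656434·(cosh(0.336959) − 1) = 3.132361
T_max/T_min = cosh(S/(2a)) = 1.057310

a=54.656 sag=3.132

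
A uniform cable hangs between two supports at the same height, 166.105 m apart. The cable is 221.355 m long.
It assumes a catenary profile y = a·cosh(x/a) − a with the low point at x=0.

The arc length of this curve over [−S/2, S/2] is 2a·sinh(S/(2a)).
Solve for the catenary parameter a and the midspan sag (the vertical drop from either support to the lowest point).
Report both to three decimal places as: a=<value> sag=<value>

a=61.524 sag=65.104

seed: a₀ = √(S³/(24(L−S))) = √(166.105³/(24·55.250)) = 58.789842
iter 1: u=1.412702  f(a)=+5.783e+00  f'(a)=-2.282e+00  a ← 58.789842 − (+5.783e+00/-2.282e+00) = 61.323346
iter 2: u=1.354337  f(a)=+3.948e-01  f'(a)=-1.980e+00  a ← 61.323346 − (+3.948e-01/-1.980e+00) = 61.522694
iter 3: u=1.349949  f(a)=+2.139e-03  f'(a)=-1.959e+00  a ← 61.522694 − (+2.139e-03/-1.959e+00) = 61.523785
iter 4: u=1.349925  f(a)=+6.350e-08  f'(a)=-1.959e+00  a ← 61.523785 − (+6.350e-08/-1.959e+00) = 61.523785
iter 5: u=1.349925  f(a)=+0.000e+00  f'(a)=-1.959e+00  a ← 61.523785 − (+0.000e+00/-1.959e+00) = 61.523785
converged: |Δa| < 1e-12 after 5 iterations
sag = a·(cosh(S/(2a)) − 1) = 61.523785·(cosh(1.349925) − 1) = 65.104352
T_max/T_min = cosh(S/(2a)) = 2.058198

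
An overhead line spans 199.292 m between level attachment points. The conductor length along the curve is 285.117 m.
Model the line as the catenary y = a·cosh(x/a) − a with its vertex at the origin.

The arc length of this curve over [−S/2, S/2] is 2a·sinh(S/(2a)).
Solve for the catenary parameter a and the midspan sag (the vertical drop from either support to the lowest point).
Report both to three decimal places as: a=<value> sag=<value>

seed: a₀ = √(S³/(24(L−S))) = √(199.292³/(24·85.825)) = 61.990091
iter 1: u=1.607450  f(a)=+1.180e+01  f'(a)=-3.554e+00  a ← 61.990091 − (+1.180e+01/-3.554e+00) = 65.309225
iter 2: u=1.525757  f(a)=+1.014e+00  f'(a)=-2.967e+00  a ← 65.309225 − (+1.014e+00/-2.967e+00) = 65.650846
iter 3: u=1.517817  f(a)=+9.039e-03  f'(a)=-2.914e+00  a ← 65.650846 − (+9.039e-03/-2.914e+00) = 65.653947
iter 4: u=1.517746  f(a)=+7.330e-07  f'(a)=-2.914e+00  a ← 65.653947 − (+7.330e-07/-2.914e+00) = 65.653948
iter 5: u=1.517746  f(a)=-5.684e-14  f'(a)=-2.914e+00  a ← 65.653948 − (-5.684e-14/-2.914e+00) = 65.653948
converged: |Δa| < 1e-12 after 5 iterations
sag = a·(cosh(S/(2a)) − 1) = 65.653948·(cosh(1.517746) − 1) = 91.296257
T_max/T_min = cosh(S/(2a)) = 2.390568

a=65.654 sag=91.296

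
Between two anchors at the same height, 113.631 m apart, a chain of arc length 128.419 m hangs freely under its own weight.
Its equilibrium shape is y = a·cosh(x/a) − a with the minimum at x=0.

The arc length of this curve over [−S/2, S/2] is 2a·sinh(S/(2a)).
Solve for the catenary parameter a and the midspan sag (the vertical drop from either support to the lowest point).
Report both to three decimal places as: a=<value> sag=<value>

seed: a₀ = √(S³/(24(L−S))) = √(113.631³/(24·14.788)) = 64.296140
iter 1: u=0.883653  f(a)=+5.882e-01  f'(a)=-4.969e-01  a ← 64.296140 − (+5.882e-01/-4.969e-01) = 65.479818
iter 2: u=0.867680  f(a)=+1.664e-02  f'(a)=-4.692e-01  a ← 65.479818 − (+1.664e-02/-4.692e-01) = 65.515276
iter 3: u=0.867210  f(a)=+1.417e-05  f'(a)=-4.684e-01  a ← 65.515276 − (+1.417e-05/-4.684e-01) = 65.515306
iter 4: u=0.867210  f(a)=+1.026e-11  f'(a)=-4.684e-01  a ← 65.515306 − (+1.026e-11/-4.684e-01) = 65.515306
converged: |Δa| < 1e-12 after 4 iterations
sag = a·(cosh(S/(2a)) − 1) = 65.515306·(cosh(0.867210) − 1) = 26.218631
T_max/T_min = cosh(S/(2a)) = 1.400191

a=65.515 sag=26.219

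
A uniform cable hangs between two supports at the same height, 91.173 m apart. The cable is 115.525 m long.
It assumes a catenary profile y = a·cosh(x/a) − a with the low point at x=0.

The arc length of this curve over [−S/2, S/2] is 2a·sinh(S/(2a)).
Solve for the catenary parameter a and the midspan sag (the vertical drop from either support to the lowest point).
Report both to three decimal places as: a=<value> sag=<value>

seed: a₀ = √(S³/(24(L−S))) = √(91.173³/(24·24.352)) = 36.010274
iter 1: u=1.265930  f(a)=+2.027e+00  f'(a)=-1.582e+00  a ← 36.010274 − (+2.027e+00/-1.582e+00) = 37.291814
iter 2: u=1.222426  f(a)=+1.133e-01  f'(a)=-1.410e+00  a ← 37.291814 − (+1.133e-01/-1.410e+00) = 37.372151
iter 3: u=1.219799  f(a)=+3.997e-04  f'(a)=-1.400e+00  a ← 37.372151 − (+3.997e-04/-1.400e+00) = 37.372437
iter 4: u=1.219789  f(a)=+5.017e-09  f'(a)=-1.400e+00  a ← 37.372437 − (+5.017e-09/-1.400e+00) = 37.372437
iter 5: u=1.219789  f(a)=+0.000e+00  f'(a)=-1.400e+00  a ← 37.372437 − (+0.000e+00/-1.400e+00) = 37.372437
converged: |Δa| < 1e-12 after 5 iterations
sag = a·(cosh(S/(2a)) − 1) = 37.372437·(cosh(1.219789) − 1) = 31.425859
T_max/T_min = cosh(S/(2a)) = 1.840883

a=37.372 sag=31.426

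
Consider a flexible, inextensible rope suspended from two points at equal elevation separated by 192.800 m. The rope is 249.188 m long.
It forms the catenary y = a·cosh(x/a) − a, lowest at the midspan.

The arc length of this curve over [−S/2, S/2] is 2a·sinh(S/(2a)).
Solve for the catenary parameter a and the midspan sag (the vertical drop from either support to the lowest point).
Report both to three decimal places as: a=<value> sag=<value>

a=75.771 sag=70.054

seed: a₀ = √(S³/(24(L−S))) = √(192.800³/(24·56.388)) = 72.771542
iter 1: u=1.324694  f(a)=+5.159e+00  f'(a)=-1.839e+00  a ← 72.771542 − (+5.159e+00/-1.839e+00) = 75.576631
iter 2: u=1.275527  f(a)=+3.133e-01  f'(a)=-1.622e+00  a ← 75.576631 − (+3.133e-01/-1.622e+00) = 75.769790
iter 3: u=1.272275  f(a)=+1.321e-03  f'(a)=-1.608e+00  a ← 75.769790 − (+1.321e-03/-1.608e+00) = 75.770611
iter 4: u=1.272261  f(a)=+2.369e-08  f'(a)=-1.608e+00  a ← 75.770611 − (+2.369e-08/-1.608e+00) = 75.770611
iter 5: u=1.272261  f(a)=+2.842e-14  f'(a)=-1.608e+00  a ← 75.770611 − (+2.842e-14/-1.608e+00) = 75.770611
converged: |Δa| < 1e-12 after 5 iterations
sag = a·(cosh(S/(2a)) − 1) = 75.770611·(cosh(1.272261) − 1) = 70.054114
T_max/T_min = cosh(S/(2a)) = 1.924555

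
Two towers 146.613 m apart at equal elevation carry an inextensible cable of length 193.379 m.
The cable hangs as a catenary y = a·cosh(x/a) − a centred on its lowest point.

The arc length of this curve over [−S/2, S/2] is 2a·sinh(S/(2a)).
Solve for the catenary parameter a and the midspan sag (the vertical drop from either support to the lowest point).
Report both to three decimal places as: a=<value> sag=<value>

a=55.359 sag=56.057

seed: a₀ = √(S³/(24(L−S))) = √(146.613³/(24·46.766)) = 52.989276
iter 1: u=1.383421  f(a)=+4.685e+00  f'(a)=-2.127e+00  a ← 52.989276 − (+4.685e+00/-2.127e+00) = 55.191874
iter 2: u=1.328212  f(a)=+3.079e-01  f'(a)=-1.856e+00  a ← 55.191874 − (+3.079e-01/-1.856e+00) = 55.357814
iter 3: u=1.324230  f(a)=+1.537e-03  f'(a)=-1.837e+00  a ← 55.357814 − (+1.537e-03/-1.837e+00) = 55.358651
iter 4: u=1.324210  f(a)=+3.875e-08  f'(a)=-1.837e+00  a ← 55.358651 − (+3.875e-08/-1.837e+00) = 55.358651
iter 5: u=1.324210  f(a)=+2.842e-14  f'(a)=-1.837e+00  a ← 55.358651 − (+2.842e-14/-1.837e+00) = 55.358651
converged: |Δa| < 1e-12 after 5 iterations
sag = a·(cosh(S/(2a)) − 1) = 55.358651·(cosh(1.324210) − 1) = 56.056966
T_max/T_min = cosh(S/(2a)) = 2.012614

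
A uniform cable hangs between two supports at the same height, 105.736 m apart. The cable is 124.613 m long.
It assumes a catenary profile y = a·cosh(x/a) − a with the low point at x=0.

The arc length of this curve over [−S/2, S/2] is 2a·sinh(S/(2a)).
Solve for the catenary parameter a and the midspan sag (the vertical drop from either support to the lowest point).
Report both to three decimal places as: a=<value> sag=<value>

seed: a₀ = √(S³/(24(L−S))) = √(105.736³/(24·18.877)) = 51.081331
iter 1: u=1.034977  f(a)=+1.037e+00  f'(a)=-8.214e-01  a ← 51.081331 − (+1.037e+00/-8.214e-01) = 52.344126
iter 2: u=1.010008  f(a)=+3.971e-02  f'(a)=-7.596e-01  a ← 52.344126 − (+3.971e-02/-7.596e-01) = 52.396403
iter 3: u=1.009001  f(a)=+6.333e-05  f'(a)=-7.571e-01  a ← 52.396403 − (+6.333e-05/-7.571e-01) = 52.396486
iter 4: u=1.008999  f(a)=+1.616e-10  f'(a)=-7.571e-01  a ← 52.396486 − (+1.616e-10/-7.571e-01) = 52.396486
iter 5: u=1.008999  f(a)=+2.842e-14  f'(a)=-7.571e-01  a ← 52.396486 − (+2.842e-14/-7.571e-01) = 52.396486
converged: |Δa| < 1e-12 after 5 iterations
sag = a·(cosh(S/(2a)) − 1) = 52.396486·(cosh(1.008999) − 1) = 29.012922
T_max/T_min = cosh(S/(2a)) = 1.553719

a=52.396 sag=29.013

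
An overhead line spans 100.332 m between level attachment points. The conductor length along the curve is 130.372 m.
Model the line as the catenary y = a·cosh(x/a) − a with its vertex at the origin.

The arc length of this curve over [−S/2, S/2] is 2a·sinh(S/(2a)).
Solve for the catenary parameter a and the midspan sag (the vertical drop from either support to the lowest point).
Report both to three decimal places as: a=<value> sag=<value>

a=39.006 sag=36.959

seed: a₀ = √(S³/(24(L−S))) = √(100.332³/(24·30.040)) = 37.428603
iter 1: u=1.340312  f(a)=+2.817e+00  f'(a)=-1.913e+00  a ← 37.428603 − (+2.817e+00/-1.913e+00) = 38.901188
iter 2: u=1.289575  f(a)=+1.748e-01  f'(a)=-1.682e+00  a ← 38.901188 − (+1.748e-01/-1.682e+00) = 39.005082
iter 3: u=1.286140  f(a)=+7.712e-04  f'(a)=-1.667e+00  a ← 39.005082 − (+7.712e-04/-1.667e+00) = 39.005545
iter 4: u=1.286125  f(a)=+1.516e-08  f'(a)=-1.667e+00  a ← 39.005545 − (+1.516e-08/-1.667e+00) = 39.005545
iter 5: u=1.286125  f(a)=+2.842e-14  f'(a)=-1.667e+00  a ← 39.005545 − (+2.842e-14/-1.667e+00) = 39.005545
converged: |Δa| < 1e-12 after 5 iterations
sag = a·(cosh(S/(2a)) − 1) = 39.005545·(cosh(1.286125) − 1) = 36.959231
T_max/T_min = cosh(S/(2a)) = 1.947538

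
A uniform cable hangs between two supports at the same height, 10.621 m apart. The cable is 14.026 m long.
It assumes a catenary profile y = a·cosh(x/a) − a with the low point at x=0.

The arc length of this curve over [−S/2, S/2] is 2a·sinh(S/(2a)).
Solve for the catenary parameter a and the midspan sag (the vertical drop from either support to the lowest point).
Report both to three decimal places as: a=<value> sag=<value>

seed: a₀ = √(S³/(24(L−S))) = √(10.621³/(24·3.405)) = 3.828987
iter 1: u=1.386920  f(a)=+3.429e-01  f'(a)=-2.145e+00  a ← 3.828987 − (+3.429e-01/-2.145e+00) = 3.988842
iter 2: u=1.331339  f(a)=+2.264e-02  f'(a)=-1.870e+00  a ← 3.988842 − (+2.264e-02/-1.870e+00) = 4.000949
iter 3: u=1.327310  f(a)=+1.142e-04  f'(a)=-1.851e+00  a ← 4.000949 − (+1.142e-04/-1.851e+00) = 4.001011
iter 4: u=1.327290  f(a)=+2.935e-09  f'(a)=-1.851e+00  a ← 4.001011 − (+2.935e-09/-1.851e+00) = 4.001011
iter 5: u=1.327290  f(a)=+1.776e-15  f'(a)=-1.851e+00  a ← 4.001011 − (+1.776e-15/-1.851e+00) = 4.001011
converged: |Δa| < 1e-12 after 5 iterations
sag = a·(cosh(S/(2a)) − 1) = 4.001011·(cosh(1.327290) − 1) = 4.073038
T_max/T_min = cosh(S/(2a)) = 2.018002

a=4.001 sag=4.073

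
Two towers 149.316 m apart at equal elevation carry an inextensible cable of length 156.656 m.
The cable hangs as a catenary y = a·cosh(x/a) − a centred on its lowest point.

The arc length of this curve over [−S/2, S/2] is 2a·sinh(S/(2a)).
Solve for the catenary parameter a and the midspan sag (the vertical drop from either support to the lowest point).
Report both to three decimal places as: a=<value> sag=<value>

seed: a₀ = √(S³/(24(L−S))) = √(149.316³/(24·7.340)) = 137.469347
iter 1: u=0.543088  f(a)=+1.090e-01  f'(a)=-1.100e-01  a ← 137.469347 − (+1.090e-01/-1.100e-01) = 138.460596
iter 2: u=0.539200  f(a)=+1.190e-03  f'(a)=-1.076e-01  a ← 138.460596 − (+1.190e-03/-1.076e-01) = 138.471660
iter 3: u=0.539157  f(a)=+1.454e-07  f'(a)=-1.076e-01  a ← 138.471660 − (+1.454e-07/-1.076e-01) = 138.471661
iter 4: u=0.539157  f(a)=-2.842e-14  f'(a)=-1.076e-01  a ← 138.471661 − (-2.842e-14/-1.076e-01) = 138.471661
converged: |Δa| < 1e-12 after 4 iterations
sag = a·(cosh(S/(2a)) − 1) = 138.471661·(cosh(0.539157) − 1) = 20.618491
T_max/T_min = cosh(S/(2a)) = 1.148900

a=138.472 sag=20.618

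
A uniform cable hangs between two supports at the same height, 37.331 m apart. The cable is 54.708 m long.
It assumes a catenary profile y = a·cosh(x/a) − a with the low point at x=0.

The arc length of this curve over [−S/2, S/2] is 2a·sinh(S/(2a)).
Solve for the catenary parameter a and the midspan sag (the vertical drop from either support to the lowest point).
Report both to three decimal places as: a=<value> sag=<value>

a=11.878 sag=17.944

seed: a₀ = √(S³/(24(L−S))) = √(37.331³/(24·17.377)) = 11.168926
iter 1: u=1.671199  f(a)=+2.594e+00  f'(a)=-4.072e+00  a ← 11.168926 − (+2.594e+00/-4.072e+00) = 11.806052
iter 2: u=1.581011  f(a)=+2.386e-01  f'(a)=-3.355e+00  a ← 11.806052 − (+2.386e-01/-3.355e+00) = 11.877161
iter 3: u=1.571546  f(a)=+2.468e-03  f'(a)=-3.286e+00  a ← 11.877161 − (+2.468e-03/-3.286e+00) = 11.877913
iter 4: u=1.571446  f(a)=+2.702e-07  f'(a)=-3.285e+00  a ← 11.877913 − (+2.702e-07/-3.285e+00) = 11.877913
iter 5: u=1.571446  f(a)=+7.105e-15  f'(a)=-3.285e+00  a ← 11.877913 − (+7.105e-15/-3.285e+00) = 11.877913
converged: |Δa| < 1e-12 after 5 iterations
sag = a·(cosh(S/(2a)) − 1) = 11.877913·(cosh(1.571446) − 1) = 17.943659
T_max/T_min = cosh(S/(2a)) = 2.510674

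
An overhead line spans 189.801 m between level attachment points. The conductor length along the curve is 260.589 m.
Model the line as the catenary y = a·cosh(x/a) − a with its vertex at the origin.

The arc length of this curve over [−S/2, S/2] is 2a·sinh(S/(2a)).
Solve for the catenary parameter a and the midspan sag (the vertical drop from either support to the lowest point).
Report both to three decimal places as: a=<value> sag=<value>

a=66.722 sag=79.663

seed: a₀ = √(S³/(24(L−S))) = √(189.801³/(24·70.788)) = 63.439873
iter 1: u=1.495913  f(a)=+8.356e+00  f'(a)=-2.773e+00  a ← 63.439873 − (+8.356e+00/-2.773e+00) = 66.453478
iter 2: u=1.428074  f(a)=+6.323e-01  f'(a)=-2.368e+00  a ← 66.453478 − (+6.323e-01/-2.368e+00) = 66.720542
iter 3: u=1.422358  f(a)=+4.276e-03  f'(a)=-2.336e+00  a ← 66.720542 − (+4.276e-03/-2.336e+00) = 66.722372
iter 4: u=1.422319  f(a)=+1.984e-07  f'(a)=-2.335e+00  a ← 66.722372 − (+1.984e-07/-2.335e+00) = 66.722372
iter 5: u=1.422319  f(a)=+0.000e+00  f'(a)=-2.335e+00  a ← 66.722372 − (+0.000e+00/-2.335e+00) = 66.722372
converged: |Δa| < 1e-12 after 5 iterations
sag = a·(cosh(S/(2a)) − 1) = 66.722372·(cosh(1.422319) − 1) = 79.662503
T_max/T_min = cosh(S/(2a)) = 2.193940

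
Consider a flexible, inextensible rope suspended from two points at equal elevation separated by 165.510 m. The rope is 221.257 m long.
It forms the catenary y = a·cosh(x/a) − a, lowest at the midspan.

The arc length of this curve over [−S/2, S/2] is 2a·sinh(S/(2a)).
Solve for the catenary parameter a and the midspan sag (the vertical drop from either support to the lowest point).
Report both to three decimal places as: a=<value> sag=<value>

a=60.952 sag=65.356

seed: a₀ = √(S³/(24(L−S))) = √(165.510³/(24·55.747)) = 58.213001
iter 1: u=1.421590  f(a)=+5.912e+00  f'(a)=-2.331e+00  a ← 58.213001 − (+5.912e+00/-2.331e+00) = 60.748789
iter 2: u=1.362249  f(a)=+4.082e-01  f'(a)=-2.020e+00  a ← 60.748789 − (+4.082e-01/-2.020e+00) = 60.950932
iter 3: u=1.357732  f(a)=+2.266e-03  f'(a)=-1.997e+00  a ← 60.950932 − (+2.266e-03/-1.997e+00) = 60.952066
iter 4: u=1.357706  f(a)=+7.066e-08  f'(a)=-1.997e+00  a ← 60.952066 − (+7.066e-08/-1.997e+00) = 60.952066
iter 5: u=1.357706  f(a)=+2.842e-14  f'(a)=-1.997e+00  a ← 60.952066 − (+2.842e-14/-1.997e+00) = 60.952066
converged: |Δa| < 1e-12 after 5 iterations
sag = a·(cosh(S/(2a)) − 1) = 60.952066·(cosh(1.357706) − 1) = 65.356363
T_max/T_min = cosh(S/(2a)) = 2.072258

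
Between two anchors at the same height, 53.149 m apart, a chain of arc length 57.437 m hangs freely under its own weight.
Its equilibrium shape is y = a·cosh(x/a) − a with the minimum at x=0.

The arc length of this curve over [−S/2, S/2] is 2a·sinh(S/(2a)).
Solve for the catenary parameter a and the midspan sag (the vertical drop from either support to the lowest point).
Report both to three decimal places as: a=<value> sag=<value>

seed: a₀ = √(S³/(24(L−S))) = √(53.149³/(24·4.288)) = 38.195275
iter 1: u=0.695754  f(a)=+1.050e-01  f'(a)=-2.356e-01  a ← 38.195275 − (+1.050e-01/-2.356e-01) = 38.640922
iter 2: u=0.687729  f(a)=+1.866e-03  f'(a)=-2.273e-01  a ← 38.640922 − (+1.866e-03/-2.273e-01) = 38.649131
iter 3: u=0.687583  f(a)=+6.129e-07  f'(a)=-2.271e-01  a ← 38.649131 − (+6.129e-07/-2.271e-01) = 38.649134
iter 4: u=0.687583  f(a)=+6.395e-14  f'(a)=-2.271e-01  a ← 38.649134 − (+6.395e-14/-2.271e-01) = 38.649134
converged: |Δa| < 1e-12 after 4 iterations
sag = a·(cosh(S/(2a)) − 1) = 38.649134·(cosh(0.687583) − 1) = 9.501752
T_max/T_min = cosh(S/(2a)) = 1.245846

a=38.649 sag=9.502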